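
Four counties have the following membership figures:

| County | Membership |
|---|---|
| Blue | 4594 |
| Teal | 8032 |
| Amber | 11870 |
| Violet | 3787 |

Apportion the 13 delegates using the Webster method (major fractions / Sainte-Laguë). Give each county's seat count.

Standard divisor 28283/13 ≈ 2175.615; standard quotas: Blue 2.112, Teal 3.692, Amber 5.456, Violet 1.741.
Rounding to the nearest integer gives Blue 2, Teal 4, Amber 5, Violet 2 — total 13, matching the house size, so no adjustment is needed.

Blue=2; Teal=4; Amber=5; Violet=2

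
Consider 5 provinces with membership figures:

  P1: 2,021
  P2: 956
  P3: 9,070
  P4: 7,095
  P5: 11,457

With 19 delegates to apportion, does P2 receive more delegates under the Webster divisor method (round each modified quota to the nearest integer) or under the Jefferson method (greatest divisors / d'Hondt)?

Webster: P1 1, P2 1, P3 6, P4 4, P5 7.
Jefferson: P1 1, P2 0, P3 6, P4 4, P5 8.
P2 gets 1 under Webster and 0 under Jefferson.

Webster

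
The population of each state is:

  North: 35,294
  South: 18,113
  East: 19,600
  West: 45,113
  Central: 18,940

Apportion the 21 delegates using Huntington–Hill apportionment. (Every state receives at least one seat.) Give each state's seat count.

North 5, South 3, East 3, West 7, Central 3

With divisor 6702: modified quotas North 5.266, South 2.703, East 2.925, West 6.731, Central 2.826.
Geometric-mean thresholds: North √(5·6)=5.477, South √(2·3)=2.449, East √(2·3)=2.449, West √(6·7)=6.481, Central √(2·3)=2.449.
Each quota rounded against its threshold gives North 5, South 3, East 3, West 7, Central 3 (total 21).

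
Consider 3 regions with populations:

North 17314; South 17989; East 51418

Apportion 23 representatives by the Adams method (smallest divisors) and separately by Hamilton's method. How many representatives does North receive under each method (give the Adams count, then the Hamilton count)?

5 and 4

Adams: North 5, South 5, East 13.
Hamilton: North 4, South 5, East 14.
North gets 5 under Adams and 4 under Hamilton.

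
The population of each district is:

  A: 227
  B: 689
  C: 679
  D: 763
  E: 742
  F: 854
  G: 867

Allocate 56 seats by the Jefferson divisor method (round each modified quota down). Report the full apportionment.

Standard divisor 4821/56 ≈ 86.089; standard quotas: A 2.637, B 8.003, C 7.887, D 8.863, E 8.619, F 9.920, G 10.071.
Rounding down gives 2, 8, 7, 8, 8, 9, 10 = 52 seats, so the divisor must be adjusted.
With modified divisor 80: modified quotas A 2.837, B 8.613, C 8.488, D 9.537, E 9.275, F 10.675, G 10.838.
Rounding down: A 2, B 8, C 8, D 9, E 9, F 10, G 10 (total 56).

A 2; B 8; C 8; D 9; E 9; F 10; G 10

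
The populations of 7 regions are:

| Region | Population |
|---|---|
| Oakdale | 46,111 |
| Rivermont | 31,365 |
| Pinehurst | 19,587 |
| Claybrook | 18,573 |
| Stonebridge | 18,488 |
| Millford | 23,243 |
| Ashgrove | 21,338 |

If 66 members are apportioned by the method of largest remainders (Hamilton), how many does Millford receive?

9

Total 178705; standard divisor 178705/66 ≈ 2707.652.
Standard quotas: Oakdale 17.0299, Rivermont 11.5838, Pinehurst 7.2339, Claybrook 6.8594, Stonebridge 6.8281, Millford 8.5842, Ashgrove 7.8806.
Lower quotas: Oakdale 17, Rivermont 11, Pinehurst 7, Claybrook 6, Stonebridge 6, Millford 8, Ashgrove 7 (sum 62, leaving 4 seats).
Remainders in descending order: Ashgrove 0.8806, Claybrook 0.8594, Stonebridge 0.8281, Millford 0.5842, Rivermont 0.5838, Pinehurst 0.2339, Oakdale 0.0299.
The surplus seats go to Ashgrove, Claybrook, Stonebridge, Millford.
Millford receives 9.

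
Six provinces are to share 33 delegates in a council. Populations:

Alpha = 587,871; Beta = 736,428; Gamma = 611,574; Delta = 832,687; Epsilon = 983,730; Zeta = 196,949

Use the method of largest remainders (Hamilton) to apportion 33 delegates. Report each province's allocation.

Alpha: 5; Beta: 6; Gamma: 5; Delta: 7; Epsilon: 8; Zeta: 2

Total 3949239; standard divisor 3949239/33 ≈ 119673.909.
Standard quotas: Alpha 4.9123, Beta 6.1536, Gamma 5.1103, Delta 6.9580, Epsilon 8.2201, Zeta 1.6457.
Lower quotas: Alpha 4, Beta 6, Gamma 5, Delta 6, Epsilon 8, Zeta 1 (sum 30, leaving 3 seats).
Remainders in descending order: Delta 0.9580, Alpha 0.9123, Zeta 0.6457, Epsilon 0.2201, Beta 0.1536, Gamma 0.1103.
Largest remainders: Delta, Alpha, Zeta receive the extra seats.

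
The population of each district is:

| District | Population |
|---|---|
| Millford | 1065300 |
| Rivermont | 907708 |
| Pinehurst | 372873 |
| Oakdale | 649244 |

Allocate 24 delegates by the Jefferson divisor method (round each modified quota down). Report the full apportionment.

Millford: 9, Rivermont: 7, Pinehurst: 3, Oakdale: 5

Standard divisor 2995125/24 ≈ 124796.875; standard quotas: Millford 8.536, Rivermont 7.273, Pinehurst 2.988, Oakdale 5.202.
Rounding down gives 8, 7, 2, 5 = 22 seats, so the divisor must be adjusted.
With modified divisor 115900: modified quotas Millford 9.192, Rivermont 7.832, Pinehurst 3.217, Oakdale 5.602.
Rounding down: Millford 9, Rivermont 7, Pinehurst 3, Oakdale 5 (total 24).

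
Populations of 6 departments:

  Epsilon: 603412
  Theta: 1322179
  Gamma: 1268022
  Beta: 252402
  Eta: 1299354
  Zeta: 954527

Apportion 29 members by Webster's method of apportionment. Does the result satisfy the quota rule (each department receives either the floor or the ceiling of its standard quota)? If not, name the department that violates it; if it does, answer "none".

none

Standard quotas: Epsilon 3.070, Theta 6.727, Gamma 6.451, Beta 1.284, Eta 6.611, Zeta 4.856.
Webster allocation: Epsilon 3, Theta 7, Gamma 6, Beta 1, Eta 7, Zeta 5.
Every allocation lies between the lower and upper quota.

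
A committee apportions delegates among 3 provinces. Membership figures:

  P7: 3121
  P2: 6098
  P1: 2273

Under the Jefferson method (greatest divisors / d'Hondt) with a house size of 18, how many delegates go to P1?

Standard divisor 11492/18 ≈ 638.444; standard quotas: P7 4.888, P2 9.551, P1 3.560.
Rounding down gives 4, 9, 3 = 16 seats, so the divisor must be adjusted.
With modified divisor 600: modified quotas P7 5.202, P2 10.163, P1 3.788.
Rounding down: P7 5, P2 10, P1 3 (total 18).
P1 receives 3.

3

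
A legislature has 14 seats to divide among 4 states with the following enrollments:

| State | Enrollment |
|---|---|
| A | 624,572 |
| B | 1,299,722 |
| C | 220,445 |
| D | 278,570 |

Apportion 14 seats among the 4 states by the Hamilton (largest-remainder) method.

A 4, B 7, C 1, D 2

The standard divisor is 2423309/14 ≈ 173093.5.
Standard quotas: A 3.6083, B 7.5088, C 1.2736, D 1.6094.
Lower quotas: A 3, B 7, C 1, D 1 (sum 12, leaving 2 seats).
Remainders in descending order: D 0.6094, A 0.6083, B 0.5088, C 0.2736.
Largest remainders: D, A receive the extra seats.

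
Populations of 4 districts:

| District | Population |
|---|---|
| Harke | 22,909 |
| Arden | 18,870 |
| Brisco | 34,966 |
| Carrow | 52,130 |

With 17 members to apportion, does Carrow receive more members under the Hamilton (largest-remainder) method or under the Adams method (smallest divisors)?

Hamilton: Harke 3, Arden 2, Brisco 5, Carrow 7.
Adams: Harke 3, Arden 3, Brisco 5, Carrow 6.
Carrow gets 7 under Hamilton and 6 under Adams.

Hamilton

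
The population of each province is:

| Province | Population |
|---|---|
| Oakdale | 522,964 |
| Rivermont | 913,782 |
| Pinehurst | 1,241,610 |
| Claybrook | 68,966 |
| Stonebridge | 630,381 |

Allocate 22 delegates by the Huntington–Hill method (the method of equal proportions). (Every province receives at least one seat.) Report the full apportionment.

Oakdale: 3, Rivermont: 6, Pinehurst: 8, Claybrook: 1, Stonebridge: 4

With divisor 158442: modified quotas Oakdale 3.301, Rivermont 5.767, Pinehurst 7.836, Claybrook 0.435, Stonebridge 3.979.
Geometric-mean thresholds: Oakdale √(3·4)=3.464, Rivermont √(5·6)=5.477, Pinehurst √(7·8)=7.483, Claybrook (min 1), Stonebridge √(3·4)=3.464.
Each quota rounded against its threshold gives Oakdale 3, Rivermont 6, Pinehurst 8, Claybrook 1, Stonebridge 4 (total 22).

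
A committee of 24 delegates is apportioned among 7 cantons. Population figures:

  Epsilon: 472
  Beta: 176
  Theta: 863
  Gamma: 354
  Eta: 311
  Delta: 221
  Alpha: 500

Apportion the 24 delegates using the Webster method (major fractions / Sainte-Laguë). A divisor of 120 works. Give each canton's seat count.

Epsilon 4, Beta 1, Theta 7, Gamma 3, Eta 3, Delta 2, Alpha 4

With modified divisor 120: modified quotas Epsilon 3.933, Beta 1.467, Theta 7.192, Gamma 2.950, Eta 2.592, Delta 1.842, Alpha 4.167.
Rounding to the nearest integer: Epsilon 4, Beta 1, Theta 7, Gamma 3, Eta 3, Delta 2, Alpha 4 (total 24).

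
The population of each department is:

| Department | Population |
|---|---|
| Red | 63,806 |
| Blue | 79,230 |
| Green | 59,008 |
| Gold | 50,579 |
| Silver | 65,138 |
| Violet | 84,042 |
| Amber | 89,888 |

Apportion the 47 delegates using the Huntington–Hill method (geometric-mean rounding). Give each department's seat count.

With divisor 10590: modified quotas Red 6.025, Blue 7.482, Green 5.572, Gold 4.776, Silver 6.151, Violet 7.936, Amber 8.488.
Geometric-mean thresholds: Red √(6·7)=6.481, Blue √(7·8)=7.483, Green √(5·6)=5.477, Gold √(4·5)=4.472, Silver √(6·7)=6.481, Violet √(7·8)=7.483, Amber √(8·9)=8.485.
Each quota rounded against its threshold gives Red 6, Blue 7, Green 6, Gold 5, Silver 6, Violet 8, Amber 9 (total 47).

Red 6, Blue 7, Green 6, Gold 5, Silver 6, Violet 8, Amber 9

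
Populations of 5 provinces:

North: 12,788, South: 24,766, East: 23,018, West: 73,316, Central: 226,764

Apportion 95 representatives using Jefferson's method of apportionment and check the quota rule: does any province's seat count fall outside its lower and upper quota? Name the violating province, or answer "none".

Standard quotas: North 3.369, South 6.524, East 6.063, West 19.312, Central 59.732.
Jefferson allocation: North 3, South 6, East 6, West 19, Central 61.
Central has quota 59.732 (lower 59, upper 60) but receives 61 — outside the quota interval.

Central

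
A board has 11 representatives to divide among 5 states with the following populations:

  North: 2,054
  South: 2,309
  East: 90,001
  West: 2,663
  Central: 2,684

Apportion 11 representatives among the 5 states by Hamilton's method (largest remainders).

The standard divisor is 99711/11 ≈ 9064.636.
Standard quotas: North 0.2266, South 0.2547, East 9.9288, West 0.2938, Central 0.2961.
Lower quotas: North 0, South 0, East 9, West 0, Central 0 (sum 9, leaving 2 seats).
Remainders in descending order: East 0.9288, Central 0.2961, West 0.2938, South 0.2547, North 0.2266.
The surplus seats go to East, Central.

North=0; South=0; East=10; West=0; Central=1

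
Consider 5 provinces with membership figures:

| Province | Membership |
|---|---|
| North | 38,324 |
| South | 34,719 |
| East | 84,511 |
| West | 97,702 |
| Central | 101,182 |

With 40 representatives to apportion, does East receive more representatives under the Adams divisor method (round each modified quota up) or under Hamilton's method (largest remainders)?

Hamilton

Adams: North 5, South 4, East 9, West 11, Central 11.
Hamilton: North 4, South 4, East 10, West 11, Central 11.
East gets 9 under Adams and 10 under Hamilton.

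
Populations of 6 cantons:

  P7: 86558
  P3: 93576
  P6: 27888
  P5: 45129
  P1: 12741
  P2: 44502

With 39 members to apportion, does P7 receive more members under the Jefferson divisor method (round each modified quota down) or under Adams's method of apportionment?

Jefferson: P7 11, P3 12, P6 3, P5 6, P1 1, P2 6.
Adams: P7 10, P3 11, P6 4, P5 6, P1 2, P2 6.
P7 gets 11 under Jefferson and 10 under Adams.

Jefferson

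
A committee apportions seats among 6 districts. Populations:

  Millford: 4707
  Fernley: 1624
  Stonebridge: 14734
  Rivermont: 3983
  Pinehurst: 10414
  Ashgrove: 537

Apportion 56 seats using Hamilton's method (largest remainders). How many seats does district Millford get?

Standard divisor: 35999 ÷ 56 ≈ 642.839.
Standard quotas: Millford 7.3222, Fernley 2.5263, Stonebridge 22.9202, Rivermont 6.1959, Pinehurst 16.2000, Ashgrove 0.8354.
Lower quotas: Millford 7, Fernley 2, Stonebridge 22, Rivermont 6, Pinehurst 16, Ashgrove 0 (sum 53, leaving 3 seats).
Remainders in descending order: Stonebridge 0.9202, Ashgrove 0.8354, Fernley 0.5263, Millford 0.3222, Pinehurst 0.2000, Rivermont 0.1959.
The surplus seats go to Stonebridge, Ashgrove, Fernley.
Millford receives 7.

7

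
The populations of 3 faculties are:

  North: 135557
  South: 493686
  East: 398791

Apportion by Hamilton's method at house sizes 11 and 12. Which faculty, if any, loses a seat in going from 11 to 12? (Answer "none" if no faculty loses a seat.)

North

At 11 seats: North 2, South 5, East 4.
At 12 seats: North 1, South 6, East 5.
North drops from 2 to 1.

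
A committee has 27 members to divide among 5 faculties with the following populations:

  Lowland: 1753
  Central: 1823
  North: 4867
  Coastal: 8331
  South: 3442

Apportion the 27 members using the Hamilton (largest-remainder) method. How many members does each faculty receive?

The standard divisor is 20216/27 ≈ 748.741.
Standard quotas: Lowland 2.3413, Central 2.4348, North 6.5002, Coastal 11.1267, South 4.5971.
Lower quotas: Lowland 2, Central 2, North 6, Coastal 11, South 4 (sum 25, leaving 2 seats).
Remainders in descending order: South 0.5971, North 0.5002, Central 0.4348, Lowland 0.3413, Coastal 0.1267.
The surplus seats go to South, North.

Lowland=2, Central=2, North=7, Coastal=11, South=5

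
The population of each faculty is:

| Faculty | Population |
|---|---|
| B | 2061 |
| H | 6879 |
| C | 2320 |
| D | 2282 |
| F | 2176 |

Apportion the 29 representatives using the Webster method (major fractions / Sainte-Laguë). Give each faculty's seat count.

Standard divisor 15718/29 ≈ 542; standard quotas: B 3.803, H 12.692, C 4.280, D 4.210, F 4.015.
Rounding to the nearest integer gives B 4, H 13, C 4, D 4, F 4 — total 29, matching the house size, so no adjustment is needed.

B: 4; H: 13; C: 4; D: 4; F: 4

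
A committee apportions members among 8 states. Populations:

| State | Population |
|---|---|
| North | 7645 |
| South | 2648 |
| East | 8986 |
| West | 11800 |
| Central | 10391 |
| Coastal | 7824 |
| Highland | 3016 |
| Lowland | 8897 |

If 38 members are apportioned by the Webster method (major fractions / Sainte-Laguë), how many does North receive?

Standard divisor 61207/38 ≈ 1610.711; standard quotas: North 4.746, South 1.644, East 5.579, West 7.326, Central 6.451, Coastal 4.857, Highland 1.872, Lowland 5.524.
Rounding to the nearest integer gives 5, 2, 6, 7, 6, 5, 2, 6 = 39 seats, so the divisor must be adjusted.
With modified divisor 1626: modified quotas North 4.702, South 1.629, East 5.526, West 7.257, Central 6.391, Coastal 4.812, Highland 1.855, Lowland 5.472.
Rounding to the nearest integer: North 5, South 2, East 6, West 7, Central 6, Coastal 5, Highland 2, Lowland 5 (total 38).
North receives 5.

5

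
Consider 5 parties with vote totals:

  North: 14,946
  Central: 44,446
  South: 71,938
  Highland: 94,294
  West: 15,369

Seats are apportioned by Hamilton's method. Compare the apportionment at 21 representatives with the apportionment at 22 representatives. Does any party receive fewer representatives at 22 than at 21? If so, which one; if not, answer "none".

West

At 21 seats: North 1, Central 4, South 6, Highland 8, West 2.
At 22 seats: North 1, Central 4, South 7, Highland 9, West 1.
West drops from 2 to 1.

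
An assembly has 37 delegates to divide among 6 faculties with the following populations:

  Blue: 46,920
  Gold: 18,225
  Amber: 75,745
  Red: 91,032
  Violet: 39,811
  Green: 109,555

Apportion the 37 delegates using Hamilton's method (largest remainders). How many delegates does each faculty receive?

Blue=4, Gold=2, Amber=7, Red=9, Violet=4, Green=11

The standard divisor is 381288/37 ≈ 10305.081.
Standard quotas: Blue 4.5531, Gold 1.7685, Amber 7.3503, Red 8.8337, Violet 3.8632, Green 10.6312.
Lower quotas: Blue 4, Gold 1, Amber 7, Red 8, Violet 3, Green 10 (sum 33, leaving 4 seats).
Remainders in descending order: Violet 0.8632, Red 0.8337, Gold 0.7685, Green 0.6312, Blue 0.5531, Amber 0.3503.
Largest remainders: Violet, Red, Gold, Green receive the extra seats.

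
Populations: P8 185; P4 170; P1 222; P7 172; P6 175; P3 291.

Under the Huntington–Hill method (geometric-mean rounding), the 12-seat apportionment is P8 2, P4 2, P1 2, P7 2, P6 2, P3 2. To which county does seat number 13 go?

P3

Priority for the next seat is population ÷ (√(s·(s+1))).
Priorities: P8 75.526, P4 69.402, P1 90.631, P7 70.219, P6 71.443, P3 118.800.
Highest priority: P3.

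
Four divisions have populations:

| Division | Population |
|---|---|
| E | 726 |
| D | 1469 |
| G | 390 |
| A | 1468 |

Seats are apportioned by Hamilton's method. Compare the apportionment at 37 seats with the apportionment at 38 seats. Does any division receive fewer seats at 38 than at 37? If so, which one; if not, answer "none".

G

At 37 seats: E 7, D 13, G 4, A 13.
At 38 seats: E 7, D 14, G 3, A 14.
G drops from 4 to 3.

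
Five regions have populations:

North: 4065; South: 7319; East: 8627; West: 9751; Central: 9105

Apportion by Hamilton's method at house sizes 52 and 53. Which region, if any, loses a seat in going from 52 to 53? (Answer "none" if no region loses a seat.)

none

At 52 seats: North 5, South 10, East 12, West 13, Central 12.
At 53 seats: North 6, South 10, East 12, West 13, Central 12.
No region's allocation decreased.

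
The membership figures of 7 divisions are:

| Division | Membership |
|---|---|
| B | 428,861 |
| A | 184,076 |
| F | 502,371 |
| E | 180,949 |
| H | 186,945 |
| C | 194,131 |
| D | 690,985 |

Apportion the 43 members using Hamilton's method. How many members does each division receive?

B: 8, A: 3, F: 9, E: 3, H: 3, C: 4, D: 13

Total 2368318; standard divisor 2368318/43 ≈ 55077.163.
Standard quotas: B 7.7865, A 3.3421, F 9.1212, E 3.2854, H 3.3942, C 3.5247, D 12.5458.
Lower quotas: B 7, A 3, F 9, E 3, H 3, C 3, D 12 (sum 40, leaving 3 seats).
Remainders in descending order: B 0.7865, D 0.5458, C 0.5247, H 0.3942, A 0.3421, E 0.2854, F 0.1212.
Largest remainders: B, D, C receive the extra seats.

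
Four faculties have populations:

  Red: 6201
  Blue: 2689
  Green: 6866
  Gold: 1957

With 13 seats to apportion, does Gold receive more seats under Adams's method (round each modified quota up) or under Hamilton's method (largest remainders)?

Adams: Red 4, Blue 2, Green 5, Gold 2.
Hamilton: Red 5, Blue 2, Green 5, Gold 1.
Gold gets 2 under Adams and 1 under Hamilton.

Adams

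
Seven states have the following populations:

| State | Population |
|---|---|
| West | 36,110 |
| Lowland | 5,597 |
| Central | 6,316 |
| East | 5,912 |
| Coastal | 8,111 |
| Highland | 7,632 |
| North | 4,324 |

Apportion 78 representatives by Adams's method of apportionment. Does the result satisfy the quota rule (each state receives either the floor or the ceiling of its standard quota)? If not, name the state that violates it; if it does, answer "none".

Standard quotas: West 38.061, Lowland 5.899, Central 6.657, East 6.231, Coastal 8.549, Highland 8.044, North 4.558.
Adams allocation: West 37, Lowland 6, Central 7, East 6, Coastal 9, Highland 8, North 5.
West has quota 38.061 (lower 38, upper 39) but receives 37 — outside the quota interval.

West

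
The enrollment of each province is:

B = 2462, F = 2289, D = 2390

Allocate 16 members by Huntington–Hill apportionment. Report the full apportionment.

With divisor 443: modified quotas B 5.558, F 5.167, D 5.395.
Geometric-mean thresholds: B √(5·6)=5.477, F √(5·6)=5.477, D √(5·6)=5.477.
Each quota rounded against its threshold gives B 6, F 5, D 5 (total 16).

B 6; F 5; D 5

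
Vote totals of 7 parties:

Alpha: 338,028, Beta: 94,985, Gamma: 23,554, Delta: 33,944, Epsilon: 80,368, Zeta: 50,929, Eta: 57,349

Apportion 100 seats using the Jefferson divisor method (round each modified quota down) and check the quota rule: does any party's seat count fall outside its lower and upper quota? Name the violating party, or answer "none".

Standard quotas: Alpha 49.772, Beta 13.986, Gamma 3.468, Delta 4.998, Epsilon 11.833, Zeta 7.499, Eta 8.444.
Jefferson allocation: Alpha 51, Beta 14, Gamma 3, Delta 5, Epsilon 12, Zeta 7, Eta 8.
Alpha has quota 49.772 (lower 49, upper 50) but receives 51 — outside the quota interval.

Alpha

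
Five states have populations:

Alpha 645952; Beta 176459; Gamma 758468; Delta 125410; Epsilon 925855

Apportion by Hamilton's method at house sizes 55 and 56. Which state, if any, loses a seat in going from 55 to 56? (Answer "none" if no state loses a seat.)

Delta

At 55 seats: Alpha 13, Beta 4, Gamma 16, Delta 3, Epsilon 19.
At 56 seats: Alpha 14, Beta 4, Gamma 16, Delta 2, Epsilon 20.
Delta drops from 3 to 2.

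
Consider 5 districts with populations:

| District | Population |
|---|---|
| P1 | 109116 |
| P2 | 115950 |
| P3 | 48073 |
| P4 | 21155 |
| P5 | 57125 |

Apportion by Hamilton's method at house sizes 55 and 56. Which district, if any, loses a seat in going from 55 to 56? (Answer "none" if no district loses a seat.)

At 55 seats: P1 17, P2 18, P3 8, P4 3, P5 9.
At 56 seats: P1 17, P2 19, P3 8, P4 3, P5 9.
No district's allocation decreased.

none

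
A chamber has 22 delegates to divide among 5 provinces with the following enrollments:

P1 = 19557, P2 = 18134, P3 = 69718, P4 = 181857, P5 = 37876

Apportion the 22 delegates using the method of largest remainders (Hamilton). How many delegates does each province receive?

P1 1, P2 1, P3 5, P4 12, P5 3

The standard divisor is 327142/22 ≈ 14870.091.
Standard quotas: P1 1.3152, P2 1.2195, P3 4.6885, P4 12.2297, P5 2.5471.
Lower quotas: P1 1, P2 1, P3 4, P4 12, P5 2 (sum 20, leaving 2 seats).
Remainders in descending order: P3 0.6885, P5 0.5471, P1 0.3152, P4 0.2297, P2 0.2195.
The surplus seats go to P3, P5.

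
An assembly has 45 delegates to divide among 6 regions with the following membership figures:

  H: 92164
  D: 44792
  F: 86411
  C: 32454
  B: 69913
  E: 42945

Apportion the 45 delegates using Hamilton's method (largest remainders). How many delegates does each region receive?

H 11, D 5, F 11, C 4, B 9, E 5

The standard divisor is 368679/45 ≈ 8192.867.
Standard quotas: H 11.2493, D 5.4672, F 10.5471, C 3.9613, B 8.5334, E 5.2418.
Lower quotas: H 11, D 5, F 10, C 3, B 8, E 5 (sum 42, leaving 3 seats).
Remainders in descending order: C 0.9613, F 0.5471, B 0.5334, D 0.4672, H 0.2493, E 0.2418.
Largest remainders: C, F, B receive the extra seats.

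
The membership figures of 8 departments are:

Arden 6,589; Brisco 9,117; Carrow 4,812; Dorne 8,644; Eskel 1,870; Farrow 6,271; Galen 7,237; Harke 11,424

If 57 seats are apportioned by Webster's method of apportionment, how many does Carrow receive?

Standard divisor 55964/57 ≈ 981.825; standard quotas: Arden 6.711, Brisco 9.286, Carrow 4.901, Dorne 8.804, Eskel 1.905, Farrow 6.387, Galen 7.371, Harke 11.635.
Rounding to the nearest integer gives Arden 7, Brisco 9, Carrow 5, Dorne 9, Eskel 2, Farrow 6, Galen 7, Harke 12 — total 57, matching the house size, so no adjustment is needed.
Carrow receives 5.

5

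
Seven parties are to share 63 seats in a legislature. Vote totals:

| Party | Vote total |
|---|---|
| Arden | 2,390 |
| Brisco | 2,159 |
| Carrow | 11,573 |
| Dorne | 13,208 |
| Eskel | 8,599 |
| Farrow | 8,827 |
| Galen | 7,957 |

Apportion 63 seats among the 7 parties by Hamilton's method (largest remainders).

Arden 3; Brisco 3; Carrow 13; Dorne 15; Eskel 10; Farrow 10; Galen 9

Standard divisor: 54713 ÷ 63 ≈ 868.46.
Standard quotas: Arden 2.7520, Brisco 2.4860, Carrow 13.3259, Dorne 15.2085, Eskel 9.9014, Farrow 10.1640, Galen 9.1622.
Lower quotas: Arden 2, Brisco 2, Carrow 13, Dorne 15, Eskel 9, Farrow 10, Galen 9 (sum 60, leaving 3 seats).
Remainders in descending order: Eskel 0.9014, Arden 0.7520, Brisco 0.4860, Carrow 0.3259, Dorne 0.2085, Farrow 0.1640, Galen 0.1622.
The surplus seats go to Eskel, Arden, Brisco.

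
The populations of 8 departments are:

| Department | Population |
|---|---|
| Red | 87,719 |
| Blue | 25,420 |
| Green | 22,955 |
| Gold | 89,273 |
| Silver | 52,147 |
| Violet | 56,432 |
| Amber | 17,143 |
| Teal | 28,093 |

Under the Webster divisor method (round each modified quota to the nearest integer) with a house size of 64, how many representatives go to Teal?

5

Standard divisor 379182/64 ≈ 5924.719; standard quotas: Red 14.806, Blue 4.290, Green 3.874, Gold 15.068, Silver 8.802, Violet 9.525, Amber 2.893, Teal 4.742.
Rounding to the nearest integer gives 15, 4, 4, 15, 9, 10, 3, 5 = 65 seats, so the divisor must be adjusted.
With modified divisor 6000: modified quotas Red 14.620, Blue 4.237, Green 3.826, Gold 14.879, Silver 8.691, Violet 9.405, Amber 2.857, Teal 4.682.
Rounding to the nearest integer: Red 15, Blue 4, Green 4, Gold 15, Silver 9, Violet 9, Amber 3, Teal 5 (total 64).
Teal receives 5.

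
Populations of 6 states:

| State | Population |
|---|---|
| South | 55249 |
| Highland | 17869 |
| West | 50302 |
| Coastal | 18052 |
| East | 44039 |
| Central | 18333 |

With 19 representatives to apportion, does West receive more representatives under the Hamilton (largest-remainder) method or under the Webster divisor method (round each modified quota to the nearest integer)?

Hamilton

Hamilton: South 5, Highland 1, West 5, Coastal 2, East 4, Central 2.
Webster: South 5, Highland 2, West 4, Coastal 2, East 4, Central 2.
West gets 5 under Hamilton and 4 under Webster.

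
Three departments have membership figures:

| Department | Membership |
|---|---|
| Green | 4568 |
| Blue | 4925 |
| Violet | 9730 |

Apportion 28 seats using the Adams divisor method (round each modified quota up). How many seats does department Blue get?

Standard divisor 19223/28 ≈ 686.536; standard quotas: Green 6.654, Blue 7.174, Violet 14.173.
Rounding up gives 7, 8, 15 = 30 seats, so the divisor must be adjusted.
With modified divisor 730: modified quotas Green 6.258, Blue 6.747, Violet 13.329.
Rounding up: Green 7, Blue 7, Violet 14 (total 28).
Blue receives 7.

7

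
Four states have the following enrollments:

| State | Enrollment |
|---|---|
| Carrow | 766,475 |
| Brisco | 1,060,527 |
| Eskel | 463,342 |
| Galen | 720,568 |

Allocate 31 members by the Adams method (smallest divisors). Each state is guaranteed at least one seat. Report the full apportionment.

Standard divisor 3010912/31 ≈ 97126.194; standard quotas: Carrow 7.892, Brisco 10.919, Eskel 4.771, Galen 7.419.
Rounding up gives 8, 11, 5, 8 = 32 seats, so the divisor must be adjusted.
With modified divisor 104500: modified quotas Carrow 7.335, Brisco 10.149, Eskel 4.434, Galen 6.895.
Rounding up: Carrow 8, Brisco 11, Eskel 5, Galen 7 (total 31).

Carrow 8, Brisco 11, Eskel 5, Galen 7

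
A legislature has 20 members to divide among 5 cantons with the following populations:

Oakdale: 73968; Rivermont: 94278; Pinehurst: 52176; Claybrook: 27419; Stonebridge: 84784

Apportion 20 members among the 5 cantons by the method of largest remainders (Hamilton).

Total 332625; standard divisor 332625/20 ≈ 16631.25.
Standard quotas: Oakdale 4.4475, Rivermont 5.6687, Pinehurst 3.1372, Claybrook 1.6486, Stonebridge 5.0979.
Lower quotas: Oakdale 4, Rivermont 5, Pinehurst 3, Claybrook 1, Stonebridge 5 (sum 18, leaving 2 seats).
Remainders in descending order: Rivermont 0.6687, Claybrook 0.6486, Oakdale 0.4475, Pinehurst 0.1372, Stonebridge 0.0979.
The surplus seats go to Rivermont, Claybrook.

Oakdale 4; Rivermont 6; Pinehurst 3; Claybrook 2; Stonebridge 5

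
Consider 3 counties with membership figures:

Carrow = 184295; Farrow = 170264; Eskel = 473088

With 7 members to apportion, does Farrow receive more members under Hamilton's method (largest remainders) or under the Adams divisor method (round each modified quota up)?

Hamilton: Carrow 2, Farrow 1, Eskel 4.
Adams: Carrow 2, Farrow 2, Eskel 3.
Farrow gets 1 under Hamilton and 2 under Adams.

Adams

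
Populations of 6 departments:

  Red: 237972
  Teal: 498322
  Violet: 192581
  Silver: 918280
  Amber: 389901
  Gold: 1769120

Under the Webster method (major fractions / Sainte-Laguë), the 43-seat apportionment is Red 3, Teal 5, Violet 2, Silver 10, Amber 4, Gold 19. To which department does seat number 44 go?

Gold

Priority for the next seat is population ÷ (current seats + 0.5).
Priorities: Red 67992.000, Teal 90604.000, Violet 77032.400, Silver 87455.238, Amber 86644.667, Gold 90724.103.
Highest priority: Gold.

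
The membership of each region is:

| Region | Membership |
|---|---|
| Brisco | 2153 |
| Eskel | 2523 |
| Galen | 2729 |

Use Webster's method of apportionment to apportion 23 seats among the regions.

Standard divisor 7405/23 ≈ 321.957; standard quotas: Brisco 6.687, Eskel 7.836, Galen 8.476.
Rounding to the nearest integer gives Brisco 7, Eskel 8, Galen 8 — total 23, matching the house size, so no adjustment is needed.

Brisco 7, Eskel 8, Galen 8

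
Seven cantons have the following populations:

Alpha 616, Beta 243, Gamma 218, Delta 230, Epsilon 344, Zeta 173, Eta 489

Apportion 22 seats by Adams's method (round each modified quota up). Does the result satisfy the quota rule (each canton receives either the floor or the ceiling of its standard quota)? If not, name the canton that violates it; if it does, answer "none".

Standard quotas: Alpha 5.859, Beta 2.311, Gamma 2.073, Delta 2.188, Epsilon 3.272, Zeta 1.645, Eta 4.651.
Adams allocation: Alpha 6, Beta 2, Gamma 2, Delta 2, Epsilon 3, Zeta 2, Eta 5.
Every allocation lies between the lower and upper quota.

none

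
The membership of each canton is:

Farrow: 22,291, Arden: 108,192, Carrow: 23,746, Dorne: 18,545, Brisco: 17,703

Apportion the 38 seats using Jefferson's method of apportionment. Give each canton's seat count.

Standard divisor 190477/38 ≈ 5012.553; standard quotas: Farrow 4.447, Arden 21.584, Carrow 4.737, Dorne 3.700, Brisco 3.532.
Rounding down gives 4, 21, 4, 3, 3 = 35 seats, so the divisor must be adjusted.
With modified divisor 4670: modified quotas Farrow 4.773, Arden 23.167, Carrow 5.085, Dorne 3.971, Brisco 3.791.
Rounding down: Farrow 4, Arden 23, Carrow 5, Dorne 3, Brisco 3 (total 38).

Farrow: 4, Arden: 23, Carrow: 5, Dorne: 3, Brisco: 3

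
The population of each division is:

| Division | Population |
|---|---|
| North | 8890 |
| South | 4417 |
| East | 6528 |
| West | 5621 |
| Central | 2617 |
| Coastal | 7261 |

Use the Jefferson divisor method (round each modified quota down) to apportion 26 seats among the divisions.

North=7, South=3, East=5, West=4, Central=2, Coastal=5

Standard divisor 35334/26 ≈ 1359; standard quotas: North 6.542, South 3.250, East 4.804, West 4.136, Central 1.926, Coastal 5.343.
Rounding down gives 6, 3, 4, 4, 1, 5 = 23 seats, so the divisor must be adjusted.
With modified divisor 1240: modified quotas North 7.169, South 3.562, East 5.265, West 4.533, Central 2.110, Coastal 5.856.
Rounding down: North 7, South 3, East 5, West 4, Central 2, Coastal 5 (total 26).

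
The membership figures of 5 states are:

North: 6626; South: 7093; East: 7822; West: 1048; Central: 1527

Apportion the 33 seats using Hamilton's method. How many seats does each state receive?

North: 9; South: 10; East: 11; West: 1; Central: 2

The standard divisor is 24116/33 ≈ 730.788.
Standard quotas: North 9.0669, South 9.7060, East 10.7035, West 1.4341, Central 2.0895.
Lower quotas: North 9, South 9, East 10, West 1, Central 2 (sum 31, leaving 2 seats).
Remainders in descending order: South 0.7060, East 0.7035, West 0.4341, Central 0.0895, North 0.0669.
Largest remainders: South, East receive the extra seats.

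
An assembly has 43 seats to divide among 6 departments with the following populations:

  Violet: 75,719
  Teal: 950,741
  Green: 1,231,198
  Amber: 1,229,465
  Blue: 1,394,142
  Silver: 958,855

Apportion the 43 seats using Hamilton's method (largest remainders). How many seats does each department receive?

Violet 1; Teal 7; Green 9; Amber 9; Blue 10; Silver 7

Standard divisor: 5840120 ÷ 43 ≈ 135816.744.
Standard quotas: Violet 0.5575, Teal 7.0002, Green 9.0651, Amber 9.0524, Blue 10.2649, Silver 7.0599.
Lower quotas: Violet 0, Teal 7, Green 9, Amber 9, Blue 10, Silver 7 (sum 42, leaving 1 seat).
Remainders in descending order: Violet 0.5575, Blue 0.2649, Green 0.0651, Silver 0.0599, Amber 0.0524, Teal 0.0002.
The surplus seat goes to Violet.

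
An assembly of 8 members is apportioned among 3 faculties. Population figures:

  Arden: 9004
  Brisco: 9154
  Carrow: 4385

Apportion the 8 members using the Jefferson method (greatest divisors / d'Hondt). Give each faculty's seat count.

Arden: 3, Brisco: 4, Carrow: 1

Standard divisor 22543/8 ≈ 2817.875; standard quotas: Arden 3.195, Brisco 3.249, Carrow 1.556.
Rounding down gives 3, 3, 1 = 7 seats, so the divisor must be adjusted.
With modified divisor 2270: modified quotas Arden 3.967, Brisco 4.033, Carrow 1.932.
Rounding down: Arden 3, Brisco 4, Carrow 1 (total 8).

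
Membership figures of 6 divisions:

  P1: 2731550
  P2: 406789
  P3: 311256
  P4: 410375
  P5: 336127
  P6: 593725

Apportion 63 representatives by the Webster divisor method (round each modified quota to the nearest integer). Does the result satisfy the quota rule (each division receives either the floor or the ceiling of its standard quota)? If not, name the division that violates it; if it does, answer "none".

P1

Standard quotas: P1 35.928, P2 5.350, P3 4.094, P4 5.398, P5 4.421, P6 7.809.
Webster allocation: P1 37, P2 5, P3 4, P4 5, P5 4, P6 8.
P1 has quota 35.928 (lower 35, upper 36) but receives 37 — outside the quota interval.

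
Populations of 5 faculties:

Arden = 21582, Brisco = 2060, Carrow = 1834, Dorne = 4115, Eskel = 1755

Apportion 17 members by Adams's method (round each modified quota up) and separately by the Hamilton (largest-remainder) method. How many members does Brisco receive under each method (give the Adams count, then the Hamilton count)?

2 and 1

Adams: Arden 11, Brisco 2, Carrow 1, Dorne 2, Eskel 1.
Hamilton: Arden 12, Brisco 1, Carrow 1, Dorne 2, Eskel 1.
Brisco gets 2 under Adams and 1 under Hamilton.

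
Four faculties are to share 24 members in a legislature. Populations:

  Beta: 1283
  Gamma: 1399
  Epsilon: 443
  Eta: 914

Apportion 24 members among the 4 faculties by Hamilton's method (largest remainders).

The standard divisor is 4039/24 ≈ 168.292.
Standard quotas: Beta 7.624, Gamma 8.313, Epsilon 2.632, Eta 5.431.
Lower quotas: Beta 7, Gamma 8, Epsilon 2, Eta 5 (sum 22, leaving 2 seats).
Remainders in descending order: Epsilon 0.632, Beta 0.624, Eta 0.431, Gamma 0.313.
Largest remainders: Epsilon, Beta receive the extra seats.

Beta 8; Gamma 8; Epsilon 3; Eta 5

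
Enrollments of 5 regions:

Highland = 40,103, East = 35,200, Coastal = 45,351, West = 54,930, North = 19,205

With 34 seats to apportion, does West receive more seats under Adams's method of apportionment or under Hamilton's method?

Hamilton

Adams: Highland 7, East 6, Coastal 8, West 9, North 4.
Hamilton: Highland 7, East 6, Coastal 8, West 10, North 3.
West gets 9 under Adams and 10 under Hamilton.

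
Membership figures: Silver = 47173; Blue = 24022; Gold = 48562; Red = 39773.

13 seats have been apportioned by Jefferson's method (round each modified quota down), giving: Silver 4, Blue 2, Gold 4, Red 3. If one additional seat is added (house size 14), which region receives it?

Priority for the next seat is population ÷ (current seats + 1).
Priorities: Silver 9434.600, Blue 8007.333, Gold 9712.400, Red 9943.250.
Highest priority: Red.

Red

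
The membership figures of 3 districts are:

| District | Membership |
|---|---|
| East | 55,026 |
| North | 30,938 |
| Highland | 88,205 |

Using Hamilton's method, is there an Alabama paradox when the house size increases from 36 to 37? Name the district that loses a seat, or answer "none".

At 36 seats: East 11, North 7, Highland 18.
At 37 seats: East 12, North 6, Highland 19.
North drops from 7 to 6.

North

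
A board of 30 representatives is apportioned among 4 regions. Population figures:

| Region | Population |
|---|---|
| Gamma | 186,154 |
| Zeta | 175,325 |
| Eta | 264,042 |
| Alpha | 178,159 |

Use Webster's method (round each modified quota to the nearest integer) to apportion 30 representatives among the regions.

Gamma 7, Zeta 6, Eta 10, Alpha 7

Standard divisor 803680/30 ≈ 26789.333; standard quotas: Gamma 6.949, Zeta 6.545, Eta 9.856, Alpha 6.650.
Rounding to the nearest integer gives 7, 7, 10, 7 = 31 seats, so the divisor must be adjusted.
With modified divisor 27200: modified quotas Gamma 6.844, Zeta 6.446, Eta 9.707, Alpha 6.550.
Rounding to the nearest integer: Gamma 7, Zeta 6, Eta 10, Alpha 7 (total 30).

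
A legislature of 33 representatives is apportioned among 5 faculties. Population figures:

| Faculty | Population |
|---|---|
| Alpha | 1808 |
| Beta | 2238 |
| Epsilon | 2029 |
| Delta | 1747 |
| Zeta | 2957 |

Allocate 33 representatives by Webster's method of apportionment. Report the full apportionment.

Standard divisor 10779/33 ≈ 326.636; standard quotas: Alpha 5.535, Beta 6.852, Epsilon 6.212, Delta 5.348, Zeta 9.053.
Rounding to the nearest integer gives Alpha 6, Beta 7, Epsilon 6, Delta 5, Zeta 9 — total 33, matching the house size, so no adjustment is needed.

Alpha: 6; Beta: 7; Epsilon: 6; Delta: 5; Zeta: 9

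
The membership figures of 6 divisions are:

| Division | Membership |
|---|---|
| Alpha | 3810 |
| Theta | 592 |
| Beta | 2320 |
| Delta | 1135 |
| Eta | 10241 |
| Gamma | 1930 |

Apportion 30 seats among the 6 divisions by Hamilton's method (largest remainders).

Alpha 6, Theta 1, Beta 3, Delta 2, Eta 15, Gamma 3

Total 20028; standard divisor 20028/30 ≈ 667.6.
Standard quotas: Alpha 5.7070, Theta 0.8868, Beta 3.4751, Delta 1.7001, Eta 15.3400, Gamma 2.8910.
Lower quotas: Alpha 5, Theta 0, Beta 3, Delta 1, Eta 15, Gamma 2 (sum 26, leaving 4 seats).
Remainders in descending order: Gamma 0.8910, Theta 0.8868, Alpha 0.7070, Delta 0.7001, Beta 0.4751, Eta 0.3400.
The surplus seats go to Gamma, Theta, Alpha, Delta.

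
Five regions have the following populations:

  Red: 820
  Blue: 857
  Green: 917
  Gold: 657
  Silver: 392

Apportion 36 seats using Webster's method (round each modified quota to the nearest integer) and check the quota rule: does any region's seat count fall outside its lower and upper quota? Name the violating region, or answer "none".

Standard quotas: Red 8.103, Blue 8.469, Green 9.062, Gold 6.492, Silver 3.874.
Webster allocation: Red 8, Blue 8, Green 9, Gold 7, Silver 4.
Every allocation lies between the lower and upper quota.

none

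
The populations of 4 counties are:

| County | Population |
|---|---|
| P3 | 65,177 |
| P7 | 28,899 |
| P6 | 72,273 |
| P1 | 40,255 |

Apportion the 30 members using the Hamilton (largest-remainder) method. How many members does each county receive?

P3 9, P7 4, P6 11, P1 6

Total 206604; standard divisor 206604/30 ≈ 6886.8.
Standard quotas: P3 9.4640, P7 4.1963, P6 10.4944, P1 5.8452.
Lower quotas: P3 9, P7 4, P6 10, P1 5 (sum 28, leaving 2 seats).
Remainders in descending order: P1 0.8452, P6 0.4944, P3 0.4640, P7 0.1963.
Largest remainders: P1, P6 receive the extra seats.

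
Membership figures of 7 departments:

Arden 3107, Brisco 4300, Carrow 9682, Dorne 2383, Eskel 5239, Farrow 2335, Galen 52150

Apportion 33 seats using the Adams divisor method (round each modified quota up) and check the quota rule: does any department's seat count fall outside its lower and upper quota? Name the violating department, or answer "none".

Galen

Standard quotas: Arden 1.295, Brisco 1.792, Carrow 4.034, Dorne 0.993, Eskel 2.183, Farrow 0.973, Galen 21.730.
Adams allocation: Arden 2, Brisco 2, Carrow 4, Dorne 1, Eskel 3, Farrow 1, Galen 20.
Galen has quota 21.730 (lower 21, upper 22) but receives 20 — outside the quota interval.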